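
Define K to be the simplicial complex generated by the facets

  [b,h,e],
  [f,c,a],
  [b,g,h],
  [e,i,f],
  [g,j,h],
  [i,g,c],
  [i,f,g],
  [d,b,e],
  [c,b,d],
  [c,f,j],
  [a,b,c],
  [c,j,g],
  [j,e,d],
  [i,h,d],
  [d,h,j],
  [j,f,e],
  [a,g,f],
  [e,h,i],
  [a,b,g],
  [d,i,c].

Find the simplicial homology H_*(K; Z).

Order the vertices as a < b < c < d < e < f < g < h < i < j. Listing each simplex with vertices in this order, K has dimension 2 with simplices:

  0-simplices (10): a, b, c, d, e, f, g, h, i, j
  1-simplices (30): ab, ac, af, ag, bc, bd, be, bg, bh, cd, cf, cg, ci, cj, de, dh, di, dj, ef, eh, ei, ej, fg, fi, fj, gh, gi, gj, hi, hj
  2-simplices (20): abc, abg, acf, afg, bcd, bde, beh, bgh, cdi, cfj, cgi, cgj, dej, dhi, dhj, efi, efj, ehi, fgi, ghj

giving chain groups C_0 ≅ Z^10, C_1 ≅ Z^30, C_2 ≅ Z^20.

Boundary ∂_1: C_1 → C_0 maps an edge to its endpoints' difference, ∂[p,q] = q − p.
The 10×30 boundary matrix has rank 9 and Smith normal form diag(1,1,1,1,1,1,1,1,1).

The boundary map ∂_2: C_2 → C_1 acts by ∂[p,q,r] = [q,r] − [p,r] + [p,q]. For instance
  ∂acf = cf − af + ac,
  ∂dhj = hj − dj + dh.
This gives a 30×20 integer matrix of rank 20; reducing to Smith normal form yields diagonal entries (1,1,1,1,1,1,1,1,1,1,1,1,1,1,1,1,1,1,1,2).

Reading off H_k = ker ∂_k / im ∂_{k+1}:

  H_0: rank C_0 − rank ∂_1 = 10 − 9 = 1, and the invariant factors of ∂_1 are all 1, so H_0 ≅ Z.
  H_1: rank ker ∂_1 − rank ∂_2 = (30 − 9) − 20 = 1, and ∂_2 has invariant factor 2 > 1, so H_1 ≅ Z ⊕ Z/2.
  H_2: rank ker ∂_2 − rank ∂_3 = (20 − 20) − 0 = 0, and there is no ∂_3, so H_2 ≅ 0.

H_0 = Z,  H_1 = Z ⊕ Z/2,  H_2 = 0.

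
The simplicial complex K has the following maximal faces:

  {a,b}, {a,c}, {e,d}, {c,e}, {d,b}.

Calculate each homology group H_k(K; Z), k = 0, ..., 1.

H_0 ≅ Z,  H_1 ≅ Z.

Take the total order a < b < c < d < e on the vertex set. Then K (dimension 1) consists of the simplices:

  0-simplices (5): a, b, c, d, e
  1-simplices (5): ab, ac, bd, ce, de

giving chain groups C_0 ≅ Z^5, C_1 ≅ Z^5.

Boundary ∂_1: C_1 → C_0 maps an edge to its endpoints' difference, ∂[p,q] = q − p.
As a 5×5 matrix over Z this has rank 4, with invariant factors (1,1,1,1).

Now H_k = ker ∂_k / im ∂_{k+1}, so:

  H_0: rank C_0 − rank ∂_1 = 5 − 4 = 1, and the invariant factors of ∂_1 are all 1, so H_0 = Z.
  H_1: rank ker ∂_1 − rank ∂_2 = (5 − 4) − 0 = 1, and there is no ∂_2, so H_1 = Z.

As a check, the Euler characteristic is 5 − 5 = 0, which agrees with 1 − 1 = 0.
(K is a triangulation of the circle S^1.)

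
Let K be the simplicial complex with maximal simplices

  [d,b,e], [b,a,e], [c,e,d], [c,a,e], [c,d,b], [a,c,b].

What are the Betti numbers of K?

Fix the vertex order a < b < c < d < e and write every simplex with vertices in increasing order. Then dim K = 2 and the simplices of K are:

  0-simplices (5): a, b, c, d, e
  1-simplices (9): ab, ac, ae, bc, bd, be, cd, ce, de
  2-simplices (6): abc, abe, ace, bcd, bde, cde

giving chain groups C_0 ≅ Z^5, C_1 ≅ Z^9, C_2 ≅ Z^6.

∂_1: C_1 → C_0 is given by ∂[p,q] = [q] − [p].
As a 5×9 matrix over Z this has rank 4, with invariant factors (1,1,1,1).

The boundary map ∂_2: C_2 → C_1 maps a triangle to the signed sum of its edges. For instance
  ∂abe = be − ae + ab,
  ∂cde = de − ce + cd.
This gives a 9×6 integer matrix of rank 5; reducing to Smith normal form yields diagonal entries (1,1,1,1,1).

Reading off H_k = ker ∂_k / im ∂_{k+1}:

  H_0: rank C_0 − rank ∂_1 = 5 − 4 = 1, and the invariant factors of ∂_1 are all 1, so H_0 ≅ Z.
  H_1: rank ker ∂_1 − rank ∂_2 = (9 − 4) − 5 = 0, and the invariant factors of ∂_2 are all 1, so H_1 ≅ 0.
  H_2: rank ker ∂_2 − rank ∂_3 = (6 − 5) − 0 = 1, and there is no ∂_3, so H_2 ≅ Z.

(K is a triangulation of the 2-sphere S^2.)

Hence the Betti numbers are b_0 = 1, b_1 = 0, b_2 = 1.

b_0 = 1, b_1 = 0, b_2 = 1.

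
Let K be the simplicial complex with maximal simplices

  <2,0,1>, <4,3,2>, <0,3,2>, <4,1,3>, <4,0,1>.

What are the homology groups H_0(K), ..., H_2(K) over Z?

H_0 = Z,  H_1 = Z,  H_2 = 0.

Fix the vertex order 0 < 1 < 2 < 3 < 4 and write every simplex with vertices in increasing order. Then dim K = 2 and the simplices of K are:

  0-simplices (5): [0], [1], [2], [3], [4]
  1-simplices (10): [0,1], [0,2], [0,3], [0,4], [1,2], [1,3], [1,4], [2,3], [2,4], [3,4]
  2-simplices (5): [0,1,2], [0,1,4], [0,2,3], [1,3,4], [2,3,4]

Hence C_0 ≅ Z^5, C_1 ≅ Z^10, C_2 ≅ Z^5.

The boundary map ∂_1: C_1 → C_0 maps an edge to its endpoints' difference, ∂[p,q] = q − p. For instance
  ∂[1,4] = [4] − [1].
As a 5×10 matrix over Z this has rank 4, with invariant factors (1,1,1,1).

∂_2: C_2 → C_1 sends each 2-simplex [p,q,r] to [q,r] − [p,r] + [p,q]. For instance
  ∂[0,1,2] = [1,2] − [0,2] + [0,1],
  ∂[2,3,4] = [3,4] − [2,4] + [2,3].
This gives a 10×5 integer matrix of rank 5; reducing to Smith normal form yields diagonal entries (1,1,1,1,1).

Computing H_k = (kernel of ∂_k) / (image of ∂_{k+1}):

  H_0: rank C_0 − rank ∂_1 = 5 − 4 = 1, and the invariant factors of ∂_1 are all 1, so H_0 ≅ Z.
  H_1: rank ker ∂_1 − rank ∂_2 = (10 − 4) − 5 = 1, and the invariant factors of ∂_2 are all 1, so H_1 ≅ Z.
  H_2: rank ker ∂_2 − rank ∂_3 = (5 − 5) − 0 = 0, and there is no ∂_3, so H_2 ≅ 0.

As a check, the Euler characteristic is 5 − 10 + 5 = 0, which agrees with 1 − 1 + 0 = 0.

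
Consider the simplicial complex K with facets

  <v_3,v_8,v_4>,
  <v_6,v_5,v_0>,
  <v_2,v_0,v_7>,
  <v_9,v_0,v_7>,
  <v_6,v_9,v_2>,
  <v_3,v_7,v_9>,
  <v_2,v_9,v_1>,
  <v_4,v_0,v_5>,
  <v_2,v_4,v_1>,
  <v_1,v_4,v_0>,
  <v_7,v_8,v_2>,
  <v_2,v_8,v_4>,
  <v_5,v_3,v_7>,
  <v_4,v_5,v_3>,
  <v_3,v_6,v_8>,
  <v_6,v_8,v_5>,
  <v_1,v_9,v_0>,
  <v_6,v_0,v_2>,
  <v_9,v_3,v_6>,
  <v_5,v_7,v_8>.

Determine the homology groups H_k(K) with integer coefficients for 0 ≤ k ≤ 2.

H_0 ≅ Z,  H_1 ≅ Z ⊕ Z/2,  H_2 = 0.

Order the vertices as v_0 < v_1 < v_2 < v_3 < v_4 < v_5 < v_6 < v_7 < v_8 < v_9. Listing each simplex with vertices in this order, K has dimension 2 with simplices:

  0-simplices (10): [v_0], [v_1], [v_2], [v_3], [v_4], [v_5], [v_6], [v_7], [v_8], [v_9]
  1-simplices (30): (30 of them)
  2-simplices (20): (20 of them)

giving chain groups C_0 ≅ Z^10, C_1 ≅ Z^30, C_2 ≅ Z^20.

Boundary ∂_1: C_1 → C_0 sends each edge [p,q] (with p < q) to q − p. For instance
  ∂[v_2,v_8] = [v_8] − [v_2].
As a 10×30 matrix over Z this has rank 9, with invariant factors (1,1,1,1,1,1,1,1,1).

Boundary ∂_2: C_2 → C_1 acts by ∂[p,q,r] = [q,r] − [p,r] + [p,q]. For instance
  ∂[v_3,v_4,v_8] = [v_4,v_8] − [v_3,v_8] + [v_3,v_4],
  ∂[v_0,v_7,v_9] = [v_7,v_9] − [v_0,v_9] + [v_0,v_7].
The resulting 30×20 matrix has rank 20, and its Smith normal form has invariant factors (1,1,1,1,1,1,1,1,1,1,1,1,1,1,1,1,1,1,1,2).

From H_k ≅ ker(∂_k) / im(∂_{k+1}) we obtain:

  H_0: rank C_0 − rank ∂_1 = 10 − 9 = 1, and the invariant factors of ∂_1 are all 1, so H_0 = Z.
  H_1: rank ker ∂_1 − rank ∂_2 = (30 − 9) − 20 = 1, and ∂_2 has invariant factor 2 > 1, so H_1 = Z ⊕ Z/2.
  H_2: rank ker ∂_2 − rank ∂_3 = (20 − 20) − 0 = 0, and there is no ∂_3, so H_2 = 0.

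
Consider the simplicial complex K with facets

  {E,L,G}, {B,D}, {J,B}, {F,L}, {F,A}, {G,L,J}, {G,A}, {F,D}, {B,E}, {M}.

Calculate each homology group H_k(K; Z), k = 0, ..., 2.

H_0 = Z^2,  H_1 = Z^3,  H_2 = 0.

Take the total order A < B < D < E < F < G < J < L < M on the vertex set. Then K (dimension 2) consists of the simplices:

  0-simplices (9): A, B, D, E, F, G, J, L, M
  1-simplices (12): AF, AG, BD, BE, BJ, DF, EG, EL, FL, GJ, GL, JL
  2-simplices (2): EGL, GJL

so the chain groups are C_0 ≅ Z^9, C_1 ≅ Z^12, C_2 ≅ Z^2.

Boundary ∂_1: C_1 → C_0 is given by ∂[p,q] = [q] − [p]. For instance
  ∂BE = E − B.
As a 9×12 matrix over Z this has rank 7, with invariant factors (1,1,1,1,1,1,1).

The boundary map ∂_2: C_2 → C_1 sends each 2-simplex [p,q,r] to [q,r] − [p,r] + [p,q]. For instance
  ∂GJL = JL − GL + GJ,
  ∂EGL = GL − EL + EG.
As a 12×2 matrix over Z this has rank 2, with invariant factors (1,1).

Now H_k = ker ∂_k / im ∂_{k+1}, so:

  H_0: rank C_0 − rank ∂_1 = 9 − 7 = 2, and the invariant factors of ∂_1 are all 1, so H_0 = Z^2.
  H_1: rank ker ∂_1 − rank ∂_2 = (12 − 7) − 2 = 3, and the invariant factors of ∂_2 are all 1, so H_1 = Z^3.
  H_2: rank ker ∂_2 − rank ∂_3 = (2 − 2) − 0 = 0, and there is no ∂_3, so H_2 = 0.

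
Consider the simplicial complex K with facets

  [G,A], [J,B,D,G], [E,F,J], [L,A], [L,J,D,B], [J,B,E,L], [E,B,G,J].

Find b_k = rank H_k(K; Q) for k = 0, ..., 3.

b_0 = 1, b_1 = 1, b_2 = 0, b_3 = 0.

We work with the vertex ordering A < B < D < E < F < G < J < L. The simplices of K, each written with vertices in increasing order, are:

  0-simplices (8): A, B, D, E, F, G, J, L
  1-simplices (17): AG, AL, BD, BE, BG, BJ, BL, DG, DJ, DL, EF, EG, EJ, EL, FJ, GJ, JL
  2-simplices (13): BDG, BDJ, BDL, BEG, BEJ, BEL, BGJ, BJL, DGJ, DJL, EFJ, EGJ, EJL
  3-simplices (4): BDGJ, BDJL, BEGJ, BEJL

so the chain groups are C_0 ≅ Z^8, C_1 ≅ Z^17, C_2 ≅ Z^13, C_3 ≅ Z^4.

Boundary ∂_1: C_1 → C_0 sends each edge [p,q] (with p < q) to q − p.
The 8×17 boundary matrix has rank 7 and Smith normal form diag(1,1,1,1,1,1,1).

The boundary map ∂_2: C_2 → C_1 acts by ∂[p,q,r] = [q,r] − [p,r] + [p,q]. For instance
  ∂BDG = DG − BG + BD,
  ∂BJL = JL − BL + BJ.
This gives a 17×13 integer matrix of rank 9; reducing to Smith normal form yields diagonal entries (1,1,1,1,1,1,1,1,1).

Boundary ∂_3: C_3 → C_2 sends each 3-simplex σ to the alternating sum Σ_i (−1)^i (σ with its i-th vertex removed). For instance
  ∂BEJL = EJL − BJL + BEL − BEJ,
  ∂BDGJ = DGJ − BGJ + BDJ − BDG.
The resulting 13×4 matrix has rank 4, and its Smith normal form has invariant factors (1,1,1,1).

From H_k ≅ ker(∂_k) / im(∂_{k+1}) we obtain:

  H_0: rank C_0 − rank ∂_1 = 8 − 7 = 1, and the invariant factors of ∂_1 are all 1, so H_0 = Z.
  H_1: rank ker ∂_1 − rank ∂_2 = (17 − 7) − 9 = 1, and the invariant factors of ∂_2 are all 1, so H_1 = Z.
  H_2: rank ker ∂_2 − rank ∂_3 = (13 − 9) − 4 = 0, and the invariant factors of ∂_3 are all 1, so H_2 = 0.
  H_3: rank ker ∂_3 − rank ∂_4 = (4 − 4) − 0 = 0, and there is no ∂_4, so H_3 = 0.

As a check, the Euler characteristic is 8 − 17 + 13 − 4 = 0, which agrees with 1 − 1 + 0 − 0 = 0.

Hence the Betti numbers are b_0 = 1, b_1 = 1, b_2 = 0, b_3 = 0.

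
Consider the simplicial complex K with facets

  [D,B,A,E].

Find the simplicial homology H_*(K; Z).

H_0 ≅ Z,  H_1 = 0,  H_2 = 0,  H_3 = 0.

Take the total order A < B < D < E on the vertex set. Then K (dimension 3) consists of the simplices:

  0-simplices (4): A, B, D, E
  1-simplices (6): AB, AD, AE, BD, BE, DE
  2-simplices (4): ABD, ABE, ADE, BDE
  3-simplices (1): ABDE

giving chain groups C_0 ≅ Z^4, C_1 ≅ Z^6, C_2 ≅ Z^4, C_3 ≅ Z^1.

∂_1: C_1 → C_0 sends each edge [p,q] (with p < q) to q − p.
The resulting 4×6 matrix has rank 3, and its Smith normal form has invariant factors (1,1,1).

The boundary map ∂_2: C_2 → C_1 sends each 2-simplex [p,q,r] to [q,r] − [p,r] + [p,q]. For instance
  ∂ABE = BE − AE + AB,
  ∂ADE = DE − AE + AD.
As a 6×4 matrix over Z this has rank 3, with invariant factors (1,1,1).

Boundary ∂_3: C_3 → C_2 sends each 3-simplex σ to the alternating sum Σ_i (−1)^i (σ with its i-th vertex removed). For instance
  ∂ABDE = BDE − ADE + ABE − ABD.
The resulting 4×1 matrix has rank 1, and its Smith normal form has invariant factors (1).

From H_k ≅ ker(∂_k) / im(∂_{k+1}) we obtain:

  H_0: rank C_0 − rank ∂_1 = 4 − 3 = 1, and the invariant factors of ∂_1 are all 1, so H_0 = Z.
  H_1: rank ker ∂_1 − rank ∂_2 = (6 − 3) − 3 = 0, and the invariant factors of ∂_2 are all 1, so H_1 = 0.
  H_2: rank ker ∂_2 − rank ∂_3 = (4 − 3) − 1 = 0, and the invariant factors of ∂_3 are all 1, so H_2 = 0.
  H_3: rank ker ∂_3 − rank ∂_4 = (1 − 1) − 0 = 0, and there is no ∂_4, so H_3 = 0.

As a check, the Euler characteristic is 4 − 6 + 4 − 1 = 1, which agrees with 1 − 0 + 0 − 0 = 1.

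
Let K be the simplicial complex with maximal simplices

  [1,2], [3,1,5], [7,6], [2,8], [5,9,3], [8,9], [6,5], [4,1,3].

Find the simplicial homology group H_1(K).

Fix the vertex order 1 < 2 < 3 < 4 < 5 < 6 < 7 < 8 < 9 and write every simplex with vertices in increasing order. Then dim K = 2 and the simplices of K are:

  0-simplices (9): [1], [2], [3], [4], [5], [6], [7], [8], [9]
  1-simplices (12): [1,2], [1,3], [1,4], [1,5], [2,8], [3,4], [3,5], [3,9], [5,6], [5,9], [6,7], [8,9]
  2-simplices (3): [1,3,4], [1,3,5], [3,5,9]

Hence C_0 ≅ Z^9, C_1 ≅ Z^12, C_2 ≅ Z^3.

∂_1: C_1 → C_0 sends each edge [p,q] (with p < q) to q − p.
The resulting 9×12 matrix has rank 8, and its Smith normal form has invariant factors (1,1,1,1,1,1,1,1).

∂_2: C_2 → C_1 acts by ∂[p,q,r] = [q,r] − [p,r] + [p,q]. For instance
  ∂[1,3,4] = [3,4] − [1,4] + [1,3],
  ∂[3,5,9] = [5,9] − [3,9] + [3,5].
The resulting 12×3 matrix has rank 3, and its Smith normal form has invariant factors (1,1,1).

From H_k ≅ ker(∂_k) / im(∂_{k+1}) we obtain:

  H_1: rank ker ∂_1 − rank ∂_2 = (12 − 8) − 3 = 1, and the invariant factors of ∂_2 are all 1, so H_1 = Z.

H_1 = Z.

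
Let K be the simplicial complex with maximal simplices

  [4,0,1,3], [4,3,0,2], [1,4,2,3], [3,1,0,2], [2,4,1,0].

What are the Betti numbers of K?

Take the total order 0 < 1 < 2 < 3 < 4 on the vertex set. Then K (dimension 3) consists of the simplices:

  0-simplices (5): [0], [1], [2], [3], [4]
  1-simplices (10): [0,1], [0,2], [0,3], [0,4], [1,2], [1,3], [1,4], [2,3], [2,4], [3,4]
  2-simplices (10): [0,1,2], [0,1,3], [0,1,4], [0,2,3], [0,2,4], [0,3,4], [1,2,3], [1,2,4], [1,3,4], [2,3,4]
  3-simplices (5): [0,1,2,3], [0,1,2,4], [0,1,3,4], [0,2,3,4], [1,2,3,4]

giving chain groups C_0 ≅ Z^5, C_1 ≅ Z^10, C_2 ≅ Z^10, C_3 ≅ Z^5.

The boundary map ∂_1: C_1 → C_0 maps an edge to its endpoints' difference, ∂[p,q] = q − p. For instance
  ∂[0,4] = [4] − [0].
As a 5×10 matrix over Z this has rank 4, with invariant factors (1,1,1,1).

∂_2: C_2 → C_1 sends each 2-simplex [p,q,r] to [q,r] − [p,r] + [p,q]. For instance
  ∂[1,2,4] = [2,4] − [1,4] + [1,2],
  ∂[1,3,4] = [3,4] − [1,4] + [1,3].
This gives a 10×10 integer matrix of rank 6; reducing to Smith normal form yields diagonal entries (1,1,1,1,1,1).

∂_3: C_3 → C_2 sends each 3-simplex σ to the alternating sum Σ_i (−1)^i (σ with its i-th vertex removed). For instance
  ∂[0,1,3,4] = [1,3,4] − [0,3,4] + [0,1,4] − [0,1,3],
  ∂[0,1,2,3] = [1,2,3] − [0,2,3] + [0,1,3] − [0,1,2].
The 10×5 boundary matrix has rank 4 and Smith normal form diag(1,1,1,1).

Reading off H_k = ker ∂_k / im ∂_{k+1}:

  H_0: rank C_0 − rank ∂_1 = 5 − 4 = 1, and the invariant factors of ∂_1 are all 1, so H_0 ≅ Z.
  H_1: rank ker ∂_1 − rank ∂_2 = (10 − 4) − 6 = 0, and the invariant factors of ∂_2 are all 1, so H_1 ≅ 0.
  H_2: rank ker ∂_2 − rank ∂_3 = (10 − 6) − 4 = 0, and the invariant factors of ∂_3 are all 1, so H_2 ≅ 0.
  H_3: rank ker ∂_3 − rank ∂_4 = (5 − 4) − 0 = 1, and there is no ∂_4, so H_3 ≅ Z.

(K is a triangulation of the 3-sphere S^3.)

Hence the Betti numbers are b_0 = 1, b_1 = 0, b_2 = 0, b_3 = 1.

b_0 = 1, b_1 = 0, b_2 = 0, b_3 = 1.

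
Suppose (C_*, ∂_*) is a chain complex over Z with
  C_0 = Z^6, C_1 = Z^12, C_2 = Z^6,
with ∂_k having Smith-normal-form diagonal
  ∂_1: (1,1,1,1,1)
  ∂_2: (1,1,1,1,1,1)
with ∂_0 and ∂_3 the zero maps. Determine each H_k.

H_0: b_0 = 6 − 0 − 5 = 1; torsion from ∂_1 factors > 1: none. So H_0 ≅ Z.
H_1: b_1 = 12 − 5 − 6 = 1; torsion from ∂_2 factors > 1: none. So H_1 ≅ Z.
H_2: b_2 = 6 − 6 − 0 = 0; torsion from ∂_3 factors > 1: none. So H_2 ≅ 0.

H_0 ≅ Z,  H_1 ≅ Z,  H_2 = 0.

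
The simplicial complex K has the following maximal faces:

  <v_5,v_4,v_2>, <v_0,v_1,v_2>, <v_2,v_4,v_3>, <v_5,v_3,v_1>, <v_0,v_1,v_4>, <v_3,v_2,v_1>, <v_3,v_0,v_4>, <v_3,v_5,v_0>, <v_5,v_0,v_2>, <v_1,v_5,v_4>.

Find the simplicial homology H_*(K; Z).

Order the vertices as v_0 < v_1 < v_2 < v_3 < v_4 < v_5. Listing each simplex with vertices in this order, K has dimension 2 with simplices:

  0-simplices (6): [v_0], [v_1], [v_2], [v_3], [v_4], [v_5]
  1-simplices (15): (15 of them)
  2-simplices (10): [v_0,v_1,v_2], [v_0,v_1,v_4], [v_0,v_2,v_5], [v_0,v_3,v_4], [v_0,v_3,v_5], [v_1,v_2,v_3], [v_1,v_3,v_5], [v_1,v_4,v_5], [v_2,v_3,v_4], [v_2,v_4,v_5]

so the chain groups are C_0 ≅ Z^6, C_1 ≅ Z^15, C_2 ≅ Z^10.

The boundary map ∂_1: C_1 → C_0 is given by ∂[p,q] = [q] − [p].
The 6×15 boundary matrix has rank 5 and Smith normal form diag(1,1,1,1,1).

Boundary ∂_2: C_2 → C_1 acts by ∂[p,q,r] = [q,r] − [p,r] + [p,q]. For instance
  ∂[v_1,v_3,v_5] = [v_3,v_5] − [v_1,v_5] + [v_1,v_3],
  ∂[v_0,v_2,v_5] = [v_2,v_5] − [v_0,v_5] + [v_0,v_2].
The resulting 15×10 matrix has rank 10, and its Smith normal form has invariant factors (1,1,1,1,1,1,1,1,1,2).

Computing H_k = (kernel of ∂_k) / (image of ∂_{k+1}):

  H_0: rank C_0 − rank ∂_1 = 6 − 5 = 1, and the invariant factors of ∂_1 are all 1, so H_0 ≅ Z.
  H_1: rank ker ∂_1 − rank ∂_2 = (15 − 5) − 10 = 0, and ∂_2 has invariant factor 2 > 1, so H_1 ≅ Z/2.
  H_2: rank ker ∂_2 − rank ∂_3 = (10 − 10) − 0 = 0, and there is no ∂_3, so H_2 ≅ 0.

H_0 = Z,  H_1 = Z/2,  H_2 = 0.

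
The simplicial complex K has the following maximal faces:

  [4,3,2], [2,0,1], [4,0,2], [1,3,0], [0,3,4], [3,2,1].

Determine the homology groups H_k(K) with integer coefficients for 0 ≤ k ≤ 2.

H_0 = Z,  H_1 = 0,  H_2 = Z.

We work with the vertex ordering 0 < 1 < 2 < 3 < 4. The simplices of K, each written with vertices in increasing order, are:

  0-simplices (5): [0], [1], [2], [3], [4]
  1-simplices (9): [0,1], [0,2], [0,3], [0,4], [1,2], [1,3], [2,3], [2,4], [3,4]
  2-simplices (6): [0,1,2], [0,1,3], [0,2,4], [0,3,4], [1,2,3], [2,3,4]

Hence C_0 ≅ Z^5, C_1 ≅ Z^9, C_2 ≅ Z^6.

∂_1: C_1 → C_0 maps an edge to its endpoints' difference, ∂[p,q] = q − p.
The 5×9 boundary matrix has rank 4 and Smith normal form diag(1,1,1,1).

Boundary ∂_2: C_2 → C_1 sends each 2-simplex [p,q,r] to [q,r] − [p,r] + [p,q]. For instance
  ∂[1,2,3] = [2,3] − [1,3] + [1,2],
  ∂[0,3,4] = [3,4] − [0,4] + [0,3].
The 9×6 boundary matrix has rank 5 and Smith normal form diag(1,1,1,1,1).

Reading off H_k = ker ∂_k / im ∂_{k+1}:

  H_0: rank C_0 − rank ∂_1 = 5 − 4 = 1, and the invariant factors of ∂_1 are all 1, so H_0 = Z.
  H_1: rank ker ∂_1 − rank ∂_2 = (9 − 4) − 5 = 0, and the invariant factors of ∂_2 are all 1, so H_1 = 0.
  H_2: rank ker ∂_2 − rank ∂_3 = (6 − 5) − 0 = 1, and there is no ∂_3, so H_2 = Z.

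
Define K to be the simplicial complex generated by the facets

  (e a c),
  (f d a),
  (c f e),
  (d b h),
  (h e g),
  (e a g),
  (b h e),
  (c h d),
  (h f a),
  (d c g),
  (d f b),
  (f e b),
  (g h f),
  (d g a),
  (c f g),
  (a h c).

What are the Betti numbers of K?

b_0 = 1, b_1 = 2, b_2 = 1.

Fix the vertex order a < b < c < d < e < f < g < h and write every simplex with vertices in increasing order. Then dim K = 2 and the simplices of K are:

  0-simplices (8): a, b, c, d, e, f, g, h
  1-simplices (24): ac, ad, ae, af, ag, ah, bd, be, bf, bh, cd, ce, cf, cg, ch, df, dg, dh, ef, eg, eh, fg, fh, gh
  2-simplices (16): ace, ach, adf, adg, aeg, afh, bdf, bdh, bef, beh, cdg, cdh, cef, cfg, egh, fgh

so the chain groups are C_0 ≅ Z^8, C_1 ≅ Z^24, C_2 ≅ Z^16.

Boundary ∂_1: C_1 → C_0 sends each edge [p,q] (with p < q) to q − p. For instance
  ∂ac = c − a.
As a 8×24 matrix over Z this has rank 7, with invariant factors (1,1,1,1,1,1,1).

Boundary ∂_2: C_2 → C_1 acts by ∂[p,q,r] = [q,r] − [p,r] + [p,q]. For instance
  ∂bdh = dh − bh + bd,
  ∂cef = ef − cf + ce.
This gives a 24×16 integer matrix of rank 15; reducing to Smith normal form yields diagonal entries (1,1,1,1,1,1,1,1,1,1,1,1,1,1,1).

From H_k ≅ ker(∂_k) / im(∂_{k+1}) we obtain:

  H_0: rank C_0 − rank ∂_1 = 8 − 7 = 1, and the invariant factors of ∂_1 are all 1, so H_0 ≅ Z.
  H_1: rank ker ∂_1 − rank ∂_2 = (24 − 7) − 15 = 2, and the invariant factors of ∂_2 are all 1, so H_1 ≅ Z^2.
  H_2: rank ker ∂_2 − rank ∂_3 = (16 − 15) − 0 = 1, and there is no ∂_3, so H_2 ≅ Z.

Hence the Betti numbers are b_0 = 1, b_1 = 2, b_2 = 1.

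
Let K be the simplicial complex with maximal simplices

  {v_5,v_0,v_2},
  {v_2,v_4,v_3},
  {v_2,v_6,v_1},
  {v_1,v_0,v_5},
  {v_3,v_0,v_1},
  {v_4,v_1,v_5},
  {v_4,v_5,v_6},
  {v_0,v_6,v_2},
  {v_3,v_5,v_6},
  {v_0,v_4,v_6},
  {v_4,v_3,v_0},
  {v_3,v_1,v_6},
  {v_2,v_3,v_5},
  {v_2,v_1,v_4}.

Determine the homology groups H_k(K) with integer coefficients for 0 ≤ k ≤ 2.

H_0 ≅ Z,  H_1 ≅ Z^2,  H_2 ≅ Z.

Fix the vertex order v_0 < v_1 < v_2 < v_3 < v_4 < v_5 < v_6 and write every simplex with vertices in increasing order. Then dim K = 2 and the simplices of K are:

  0-simplices (7): [v_0], [v_1], [v_2], [v_3], [v_4], [v_5], [v_6]
  1-simplices (21): (21 of them)
  2-simplices (14): (14 of them)

so the chain groups are C_0 ≅ Z^7, C_1 ≅ Z^21, C_2 ≅ Z^14.

∂_1: C_1 → C_0 is given by ∂[p,q] = [q] − [p]. For instance
  ∂[v_3,v_5] = [v_5] − [v_3].
This gives a 7×21 integer matrix of rank 6; reducing to Smith normal form yields diagonal entries (1,1,1,1,1,1).

Boundary ∂_2: C_2 → C_1 maps a triangle to the signed sum of its edges. For instance
  ∂[v_2,v_3,v_5] = [v_3,v_5] − [v_2,v_5] + [v_2,v_3],
  ∂[v_0,v_3,v_4] = [v_3,v_4] − [v_0,v_4] + [v_0,v_3].
As a 21×14 matrix over Z this has rank 13, with invariant factors (1,1,1,1,1,1,1,1,1,1,1,1,1).

From H_k ≅ ker(∂_k) / im(∂_{k+1}) we obtain:

  H_0: rank C_0 − rank ∂_1 = 7 − 6 = 1, and the invariant factors of ∂_1 are all 1, so H_0 ≅ Z.
  H_1: rank ker ∂_1 − rank ∂_2 = (21 − 6) − 13 = 2, and the invariant factors of ∂_2 are all 1, so H_1 ≅ Z^2.
  H_2: rank ker ∂_2 − rank ∂_3 = (14 − 13) − 0 = 1, and there is no ∂_3, so H_2 ≅ Z.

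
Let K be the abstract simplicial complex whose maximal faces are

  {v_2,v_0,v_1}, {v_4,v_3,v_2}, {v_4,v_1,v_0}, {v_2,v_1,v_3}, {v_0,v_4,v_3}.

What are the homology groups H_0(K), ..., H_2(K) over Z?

H_0 ≅ Z,  H_1 ≅ Z,  H_2 = 0.

Order the vertices as v_0 < v_1 < v_2 < v_3 < v_4. Listing each simplex with vertices in this order, K has dimension 2 with simplices:

  0-simplices (5): [v_0], [v_1], [v_2], [v_3], [v_4]
  1-simplices (10): [v_0,v_1], [v_0,v_2], [v_0,v_3], [v_0,v_4], [v_1,v_2], [v_1,v_3], [v_1,v_4], [v_2,v_3], [v_2,v_4], [v_3,v_4]
  2-simplices (5): [v_0,v_1,v_2], [v_0,v_1,v_4], [v_0,v_3,v_4], [v_1,v_2,v_3], [v_2,v_3,v_4]

giving chain groups C_0 ≅ Z^5, C_1 ≅ Z^10, C_2 ≅ Z^5.

Boundary ∂_1: C_1 → C_0 sends each edge [p,q] (with p < q) to q − p. For instance
  ∂[v_2,v_3] = [v_3] − [v_2].
The resulting 5×10 matrix has rank 4, and its Smith normal form has invariant factors (1,1,1,1).

∂_2: C_2 → C_1 acts by ∂[p,q,r] = [q,r] − [p,r] + [p,q]. For instance
  ∂[v_1,v_2,v_3] = [v_2,v_3] − [v_1,v_3] + [v_1,v_2],
  ∂[v_0,v_1,v_2] = [v_1,v_2] − [v_0,v_2] + [v_0,v_1].
This gives a 10×5 integer matrix of rank 5; reducing to Smith normal form yields diagonal entries (1,1,1,1,1).

Now H_k = ker ∂_k / im ∂_{k+1}, so:

  H_0: rank C_0 − rank ∂_1 = 5 − 4 = 1, and the invariant factors of ∂_1 are all 1, so H_0 ≅ Z.
  H_1: rank ker ∂_1 − rank ∂_2 = (10 − 4) − 5 = 1, and the invariant factors of ∂_2 are all 1, so H_1 ≅ Z.
  H_2: rank ker ∂_2 − rank ∂_3 = (5 − 5) − 0 = 0, and there is no ∂_3, so H_2 ≅ 0.

(K is a triangulation of the Möbius band.)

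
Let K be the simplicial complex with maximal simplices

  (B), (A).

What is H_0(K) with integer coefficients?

H_0 = Z^2.

We work with the vertex ordering A < B. The simplices of K, each written with vertices in increasing order, are:

  0-simplices (2): A, B

Hence C_0 ≅ Z^2.

Computing H_k = (kernel of ∂_k) / (image of ∂_{k+1}):

  H_0: rank C_0 − rank ∂_1 = 2 − 0 = 2, and there is no ∂_1, so H_0 ≅ Z^2.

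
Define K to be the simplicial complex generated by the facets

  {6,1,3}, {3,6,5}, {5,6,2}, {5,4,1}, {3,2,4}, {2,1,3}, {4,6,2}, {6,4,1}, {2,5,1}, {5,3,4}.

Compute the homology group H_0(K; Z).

H_0 = Z.

Order the vertices as 1 < 2 < 3 < 4 < 5 < 6. Listing each simplex with vertices in this order, K has dimension 2 with simplices:

  0-simplices (6): [1], [2], [3], [4], [5], [6]
  1-simplices (15): [1,2], [1,3], [1,4], [1,5], [1,6], [2,3], [2,4], [2,5], [2,6], [3,4], [3,5], [3,6], [4,5], [4,6], [5,6]
  2-simplices (10): [1,2,3], [1,2,5], [1,3,6], [1,4,5], [1,4,6], [2,3,4], [2,4,6], [2,5,6], [3,4,5], [3,5,6]

so the chain groups are C_0 ≅ Z^6, C_1 ≅ Z^15, C_2 ≅ Z^10.

Boundary ∂_1: C_1 → C_0 is given by ∂[p,q] = [q] − [p]. For instance
  ∂[1,4] = [4] − [1].
As a 6×15 matrix over Z this has rank 5, with invariant factors (1,1,1,1,1).

∂_2: C_2 → C_1 sends each 2-simplex [p,q,r] to [q,r] − [p,r] + [p,q]. For instance
  ∂[1,4,6] = [4,6] − [1,6] + [1,4],
  ∂[2,5,6] = [5,6] − [2,6] + [2,5].
The 15×10 boundary matrix has rank 10 and Smith normal form diag(1,1,1,1,1,1,1,1,1,2).

Now H_k = ker ∂_k / im ∂_{k+1}, so:

  H_0: rank C_0 − rank ∂_1 = 6 − 5 = 1, and the invariant factors of ∂_1 are all 1, so H_0 ≅ Z.

(K is a triangulation of the real projective plane RP^2.)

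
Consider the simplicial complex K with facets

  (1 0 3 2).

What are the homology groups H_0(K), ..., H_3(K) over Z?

We work with the vertex ordering 0 < 1 < 2 < 3. The simplices of K, each written with vertices in increasing order, are:

  0-simplices (4): [0], [1], [2], [3]
  1-simplices (6): [0,1], [0,2], [0,3], [1,2], [1,3], [2,3]
  2-simplices (4): [0,1,2], [0,1,3], [0,2,3], [1,2,3]
  3-simplices (1): [0,1,2,3]

so the chain groups are C_0 ≅ Z^4, C_1 ≅ Z^6, C_2 ≅ Z^4, C_3 ≅ Z^1.

Boundary ∂_1: C_1 → C_0 maps an edge to its endpoints' difference, ∂[p,q] = q − p. For instance
  ∂[0,3] = [3] − [0].
The resulting 4×6 matrix has rank 3, and its Smith normal form has invariant factors (1,1,1).

The boundary map ∂_2: C_2 → C_1 maps a triangle to the signed sum of its edges. For instance
  ∂[0,1,2] = [1,2] − [0,2] + [0,1],
  ∂[0,1,3] = [1,3] − [0,3] + [0,1].
The 6×4 boundary matrix has rank 3 and Smith normal form diag(1,1,1).

The boundary map ∂_3: C_3 → C_2 sends each 3-simplex σ to the alternating sum Σ_i (−1)^i (σ with its i-th vertex removed). For instance
  ∂[0,1,2,3] = [1,2,3] − [0,2,3] + [0,1,3] − [0,1,2].
As a 4×1 matrix over Z this has rank 1, with invariant factors (1).

Now H_k = ker ∂_k / im ∂_{k+1}, so:

  H_0: rank C_0 − rank ∂_1 = 4 − 3 = 1, and the invariant factors of ∂_1 are all 1, so H_0 ≅ Z.
  H_1: rank ker ∂_1 − rank ∂_2 = (6 − 3) − 3 = 0, and the invariant factors of ∂_2 are all 1, so H_1 ≅ 0.
  H_2: rank ker ∂_2 − rank ∂_3 = (4 − 3) − 1 = 0, and the invariant factors of ∂_3 are all 1, so H_2 ≅ 0.
  H_3: rank ker ∂_3 − rank ∂_4 = (1 − 1) − 0 = 0, and there is no ∂_4, so H_3 ≅ 0.

H_0 = Z,  H_1 = 0,  H_2 = 0,  H_3 = 0.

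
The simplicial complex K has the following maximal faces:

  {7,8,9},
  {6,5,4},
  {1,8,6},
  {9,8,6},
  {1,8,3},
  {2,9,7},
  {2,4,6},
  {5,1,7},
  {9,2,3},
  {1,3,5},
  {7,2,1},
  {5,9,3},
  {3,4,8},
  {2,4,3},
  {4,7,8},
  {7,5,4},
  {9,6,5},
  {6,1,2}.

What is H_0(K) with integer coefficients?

K has 9 vertices, 27 edges, 18 triangles.
rank ∂_0 = 0, rank ∂_1 = 8 ⇒ b_0 = 9 − 0 − 8 = 1; all invariant factors of ∂_1 are 1 so no torsion. So H_0 = Z.

H_0 = Z.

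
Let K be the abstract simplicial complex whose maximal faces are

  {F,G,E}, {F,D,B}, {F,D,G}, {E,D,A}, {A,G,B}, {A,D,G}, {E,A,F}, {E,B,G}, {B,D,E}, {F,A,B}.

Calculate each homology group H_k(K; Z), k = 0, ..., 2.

H_0 ≅ Z,  H_1 ≅ Z_2,  H_2 = 0.

Fix the vertex order A < B < D < E < F < G and write every simplex with vertices in increasing order. Then dim K = 2 and the simplices of K are:

  0-simplices (6): A, B, D, E, F, G
  1-simplices (15): AB, AD, AE, AF, AG, BD, BE, BF, BG, DE, DF, DG, EF, EG, FG
  2-simplices (10): ABF, ABG, ADE, ADG, AEF, BDE, BDF, BEG, DFG, EFG

giving chain groups C_0 ≅ Z^6, C_1 ≅ Z^15, C_2 ≅ Z^10.

The boundary map ∂_1: C_1 → C_0 sends each edge [p,q] (with p < q) to q − p.
As a 6×15 matrix over Z this has rank 5, with invariant factors (1,1,1,1,1).

∂_2: C_2 → C_1 acts by ∂[p,q,r] = [q,r] − [p,r] + [p,q]. For instance
  ∂AEF = EF − AF + AE,
  ∂EFG = FG − EG + EF.
This gives a 15×10 integer matrix of rank 10; reducing to Smith normal form yields diagonal entries (1,1,1,1,1,1,1,1,1,2).

Reading off H_k = ker ∂_k / im ∂_{k+1}:

  H_0: rank C_0 − rank ∂_1 = 6 − 5 = 1, and the invariant factors of ∂_1 are all 1, so H_0 ≅ Z.
  H_1: rank ker ∂_1 − rank ∂_2 = (15 − 5) − 10 = 0, and ∂_2 has invariant factor 2 > 1, so H_1 ≅ Z_2.
  H_2: rank ker ∂_2 − rank ∂_3 = (10 − 10) − 0 = 0, and there is no ∂_3, so H_2 ≅ 0.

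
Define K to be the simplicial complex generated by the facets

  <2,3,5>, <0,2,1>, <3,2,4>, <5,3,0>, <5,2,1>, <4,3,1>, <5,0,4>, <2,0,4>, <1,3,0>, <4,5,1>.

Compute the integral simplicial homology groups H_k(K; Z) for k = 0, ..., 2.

K has 6 vertices, 15 edges, 10 triangles.
rank ∂_0 = 0, rank ∂_1 = 5 ⇒ b_0 = 6 − 0 − 5 = 1; all invariant factors of ∂_1 are 1 so no torsion. So H_0 = Z.
rank ∂_1 = 5, rank ∂_2 = 10 ⇒ b_1 = 15 − 5 − 10 = 0; ∂_2 has invariant factor(s) [2] giving torsion. So H_1 = Z/2.
rank ∂_2 = 10, rank ∂_3 = 0 ⇒ b_2 = 10 − 10 − 0 = 0. So H_2 = 0.

H_0 ≅ Z,  H_1 ≅ Z/2,  H_2 = 0.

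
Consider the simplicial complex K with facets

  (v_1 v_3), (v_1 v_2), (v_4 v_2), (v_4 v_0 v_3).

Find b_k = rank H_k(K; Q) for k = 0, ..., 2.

K has 5 vertices, 6 edges, 1 triangle.
rank ∂_0 = 0, rank ∂_1 = 4 ⇒ b_0 = 5 − 0 − 4 = 1; all invariant factors of ∂_1 are 1 so no torsion. So H_0 = Z.
rank ∂_1 = 4, rank ∂_2 = 1 ⇒ b_1 = 6 − 4 − 1 = 1; all invariant factors of ∂_2 are 1 so no torsion. So H_1 = Z.
rank ∂_2 = 1, rank ∂_3 = 0 ⇒ b_2 = 1 − 1 − 0 = 0. So H_2 = 0.

b_0 = 1, b_1 = 1, b_2 = 0.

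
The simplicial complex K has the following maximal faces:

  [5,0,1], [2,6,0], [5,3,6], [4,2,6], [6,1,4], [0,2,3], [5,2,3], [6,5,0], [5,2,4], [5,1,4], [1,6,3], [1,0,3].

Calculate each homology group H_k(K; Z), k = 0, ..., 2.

H_0 ≅ Z,  H_1 ≅ Z/2,  H_2 = 0.

We work with the vertex ordering 0 < 1 < 2 < 3 < 4 < 5 < 6. The simplices of K, each written with vertices in increasing order, are:

  0-simplices (7): [0], [1], [2], [3], [4], [5], [6]
  1-simplices (18): [0,1], [0,2], [0,3], [0,5], [0,6], [1,3], [1,4], [1,5], [1,6], [2,3], [2,4], [2,5], [2,6], [3,5], [3,6], [4,5], [4,6], [5,6]
  2-simplices (12): [0,1,3], [0,1,5], [0,2,3], [0,2,6], [0,5,6], [1,3,6], [1,4,5], [1,4,6], [2,3,5], [2,4,5], [2,4,6], [3,5,6]

giving chain groups C_0 ≅ Z^7, C_1 ≅ Z^18, C_2 ≅ Z^12.

∂_1: C_1 → C_0 sends each edge [p,q] (with p < q) to q − p.
As a 7×18 matrix over Z this has rank 6, with invariant factors (1,1,1,1,1,1).

Boundary ∂_2: C_2 → C_1 maps a triangle to the signed sum of its edges. For instance
  ∂[1,4,6] = [4,6] − [1,6] + [1,4],
  ∂[2,4,6] = [4,6] − [2,6] + [2,4].
The 18×12 boundary matrix has rank 12 and Smith normal form diag(1,1,1,1,1,1,1,1,1,1,1,2).

Now H_k = ker ∂_k / im ∂_{k+1}, so:

  H_0: rank C_0 − rank ∂_1 = 7 − 6 = 1, and the invariant factors of ∂_1 are all 1, so H_0 ≅ Z.
  H_1: rank ker ∂_1 − rank ∂_2 = (18 − 6) − 12 = 0, and ∂_2 has invariant factor 2 > 1, so H_1 ≅ Z/2.
  H_2: rank ker ∂_2 − rank ∂_3 = (12 − 12) − 0 = 0, and there is no ∂_3, so H_2 ≅ 0.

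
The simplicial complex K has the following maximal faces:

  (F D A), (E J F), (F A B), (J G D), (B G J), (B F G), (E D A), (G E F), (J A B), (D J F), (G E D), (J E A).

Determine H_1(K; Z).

We work with the vertex ordering A < B < D < E < F < G < J. The simplices of K, each written with vertices in increasing order, are:

  0-simplices (7): A, B, D, E, F, G, J
  1-simplices (18): AB, AD, AE, AF, AJ, BF, BG, BJ, DE, DF, DG, DJ, EF, EG, EJ, FG, FJ, GJ
  2-simplices (12): ABF, ABJ, ADE, ADF, AEJ, BFG, BGJ, DEG, DFJ, DGJ, EFG, EFJ

giving chain groups C_0 ≅ Z^7, C_1 ≅ Z^18, C_2 ≅ Z^12.

∂_1: C_1 → C_0 sends each edge [p,q] (with p < q) to q − p. For instance
  ∂DE = E − D.
As a 7×18 matrix over Z this has rank 6, with invariant factors (1,1,1,1,1,1).

Boundary ∂_2: C_2 → C_1 acts by ∂[p,q,r] = [q,r] − [p,r] + [p,q]. For instance
  ∂ADF = DF − AF + AD,
  ∂DGJ = GJ − DJ + DG.
The resulting 18×12 matrix has rank 12, and its Smith normal form has invariant factors (1,1,1,1,1,1,1,1,1,1,1,2).

From H_k ≅ ker(∂_k) / im(∂_{k+1}) we obtain:

  H_1: rank ker ∂_1 − rank ∂_2 = (18 − 6) − 12 = 0, and ∂_2 has invariant factor 2 > 1, so H_1 ≅ Z/2Z.

H_1 = Z/2Z.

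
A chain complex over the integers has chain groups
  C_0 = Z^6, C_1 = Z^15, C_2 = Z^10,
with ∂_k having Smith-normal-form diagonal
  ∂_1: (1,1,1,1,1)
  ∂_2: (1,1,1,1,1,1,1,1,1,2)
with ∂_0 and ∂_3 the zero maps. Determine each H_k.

H_0: b_0 = 6 − 0 − 5 = 1; torsion from ∂_1 factors > 1: none. So H_0 = Z.
H_1: b_1 = 15 − 5 − 10 = 0; torsion from ∂_2 factors > 1: [2]. So H_1 = Z_2.
H_2: b_2 = 10 − 10 − 0 = 0; torsion from ∂_3 factors > 1: none. So H_2 = 0.

H_0 = Z,  H_1 = Z_2,  H_2 = 0.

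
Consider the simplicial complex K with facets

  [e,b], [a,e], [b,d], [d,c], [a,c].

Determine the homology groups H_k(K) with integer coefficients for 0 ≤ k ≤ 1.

H_0 ≅ Z,  H_1 ≅ Z.

Order the vertices as a < b < c < d < e. Listing each simplex with vertices in this order, K has dimension 1 with simplices:

  0-simplices (5): a, b, c, d, e
  1-simplices (5): ac, ae, bd, be, cd

so the chain groups are C_0 ≅ Z^5, C_1 ≅ Z^5.

Boundary ∂_1: C_1 → C_0 maps an edge to its endpoints' difference, ∂[p,q] = q − p. For instance
  ∂cd = d − c.
The 5×5 boundary matrix has rank 4 and Smith normal form diag(1,1,1,1).

Computing H_k = (kernel of ∂_k) / (image of ∂_{k+1}):

  H_0: rank C_0 − rank ∂_1 = 5 − 4 = 1, and the invariant factors of ∂_1 are all 1, so H_0 = Z.
  H_1: rank ker ∂_1 − rank ∂_2 = (5 − 4) − 0 = 1, and there is no ∂_2, so H_1 = Z.

(K is a triangulation of the circle S^1.)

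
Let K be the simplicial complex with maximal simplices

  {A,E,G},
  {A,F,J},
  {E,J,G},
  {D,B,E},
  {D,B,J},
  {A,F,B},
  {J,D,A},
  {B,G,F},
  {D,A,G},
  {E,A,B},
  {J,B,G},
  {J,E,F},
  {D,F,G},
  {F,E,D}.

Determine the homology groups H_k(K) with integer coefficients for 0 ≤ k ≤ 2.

Fix the vertex order A < B < D < E < F < G < J and write every simplex with vertices in increasing order. Then dim K = 2 and the simplices of K are:

  0-simplices (7): A, B, D, E, F, G, J
  1-simplices (21): AB, AD, AE, AF, AG, AJ, BD, BE, BF, BG, BJ, DE, DF, DG, DJ, EF, EG, EJ, FG, FJ, GJ
  2-simplices (14): ABE, ABF, ADG, ADJ, AEG, AFJ, BDE, BDJ, BFG, BGJ, DEF, DFG, EFJ, EGJ

giving chain groups C_0 ≅ Z^7, C_1 ≅ Z^21, C_2 ≅ Z^14.

The boundary map ∂_1: C_1 → C_0 is given by ∂[p,q] = [q] − [p].
The resulting 7×21 matrix has rank 6, and its Smith normal form has invariant factors (1,1,1,1,1,1).

The boundary map ∂_2: C_2 → C_1 sends each 2-simplex [p,q,r] to [q,r] − [p,r] + [p,q]. For instance
  ∂ADJ = DJ − AJ + AD,
  ∂EFJ = FJ − EJ + EF.
The resulting 21×14 matrix has rank 13, and its Smith normal form has invariant factors (1,1,1,1,1,1,1,1,1,1,1,1,1).

Now H_k = ker ∂_k / im ∂_{k+1}, so:

  H_0: rank C_0 − rank ∂_1 = 7 − 6 = 1, and the invariant factors of ∂_1 are all 1, so H_0 ≅ Z.
  H_1: rank ker ∂_1 − rank ∂_2 = (21 − 6) − 13 = 2, and the invariant factors of ∂_2 are all 1, so H_1 ≅ Z^2.
  H_2: rank ker ∂_2 − rank ∂_3 = (14 − 13) − 0 = 1, and there is no ∂_3, so H_2 ≅ Z.

(K is a triangulation of the torus T^2.)

H_0 ≅ Z,  H_1 ≅ Z^2,  H_2 ≅ Z.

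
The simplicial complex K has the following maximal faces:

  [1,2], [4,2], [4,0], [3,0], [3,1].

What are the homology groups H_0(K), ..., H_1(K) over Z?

We work with the vertex ordering 0 < 1 < 2 < 3 < 4. The simplices of K, each written with vertices in increasing order, are:

  0-simplices (5): [0], [1], [2], [3], [4]
  1-simplices (5): [0,3], [0,4], [1,2], [1,3], [2,4]

giving chain groups C_0 ≅ Z^5, C_1 ≅ Z^5.

∂_1: C_1 → C_0 is given by ∂[p,q] = [q] − [p]. For instance
  ∂[2,4] = [4] − [2].
The resulting 5×5 matrix has rank 4, and its Smith normal form has invariant factors (1,1,1,1).

From H_k ≅ ker(∂_k) / im(∂_{k+1}) we obtain:

  H_0: rank C_0 − rank ∂_1 = 5 − 4 = 1, and the invariant factors of ∂_1 are all 1, so H_0 ≅ Z.
  H_1: rank ker ∂_1 − rank ∂_2 = (5 − 4) − 0 = 1, and there is no ∂_2, so H_1 ≅ Z.

H_0 = Z,  H_1 = Z.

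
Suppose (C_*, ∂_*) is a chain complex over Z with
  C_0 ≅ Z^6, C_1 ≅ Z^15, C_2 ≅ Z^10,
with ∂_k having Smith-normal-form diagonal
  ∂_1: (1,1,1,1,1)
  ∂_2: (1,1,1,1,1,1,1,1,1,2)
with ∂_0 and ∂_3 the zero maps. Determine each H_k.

H_0: b_0 = 6 − 0 − 5 = 1; torsion from ∂_1 factors > 1: none. So H_0 ≅ Z.
H_1: b_1 = 15 − 5 − 10 = 0; torsion from ∂_2 factors > 1: [2]. So H_1 ≅ Z/2.
H_2: b_2 = 10 − 10 − 0 = 0; torsion from ∂_3 factors > 1: none. So H_2 ≅ 0.

H_0 ≅ Z,  H_1 ≅ Z/2,  H_2 = 0.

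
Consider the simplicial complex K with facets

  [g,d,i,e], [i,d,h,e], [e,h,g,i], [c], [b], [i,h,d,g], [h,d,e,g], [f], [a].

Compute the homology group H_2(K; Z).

H_2 ≅ 0.

Take the total order a < b < c < d < e < f < g < h < i on the vertex set. Then K (dimension 3) consists of the simplices:

  0-simplices (9): a, b, c, d, e, f, g, h, i
  1-simplices (10): de, dg, dh, di, eg, eh, ei, gh, gi, hi
  2-simplices (10): deg, deh, dei, dgh, dgi, dhi, egh, egi, ehi, ghi
  3-simplices (5): degh, degi, dehi, dghi, eghi

so the chain groups are C_0 ≅ Z^9, C_1 ≅ Z^10, C_2 ≅ Z^10, C_3 ≅ Z^5.

Boundary ∂_1: C_1 → C_0 is given by ∂[p,q] = [q] − [p]. For instance
  ∂de = e − d.
The resulting 9×10 matrix has rank 4, and its Smith normal form has invariant factors (1,1,1,1).

∂_2: C_2 → C_1 sends each 2-simplex [p,q,r] to [q,r] − [p,r] + [p,q]. For instance
  ∂deh = eh − dh + de,
  ∂dgi = gi − di + dg.
As a 10×10 matrix over Z this has rank 6, with invariant factors (1,1,1,1,1,1).

The boundary map ∂_3: C_3 → C_2 sends each 3-simplex σ to the alternating sum Σ_i (−1)^i (σ with its i-th vertex removed). For instance
  ∂dghi = ghi − dhi + dgi − dgh,
  ∂degh = egh − dgh + deh − deg.
As a 10×5 matrix over Z this has rank 4, with invariant factors (1,1,1,1).

Computing H_k = (kernel of ∂_k) / (image of ∂_{k+1}):

  H_2: rank ker ∂_2 − rank ∂_3 = (10 − 6) − 4 = 0, and the invariant factors of ∂_3 are all 1, so H_2 ≅ 0.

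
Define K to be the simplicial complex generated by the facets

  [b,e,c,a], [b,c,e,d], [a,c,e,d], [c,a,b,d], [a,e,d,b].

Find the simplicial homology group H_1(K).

Order the vertices as a < b < c < d < e. Listing each simplex with vertices in this order, K has dimension 3 with simplices:

  0-simplices (5): a, b, c, d, e
  1-simplices (10): ab, ac, ad, ae, bc, bd, be, cd, ce, de
  2-simplices (10): abc, abd, abe, acd, ace, ade, bcd, bce, bde, cde
  3-simplices (5): abcd, abce, abde, acde, bcde

so the chain groups are C_0 ≅ Z^5, C_1 ≅ Z^10, C_2 ≅ Z^10, C_3 ≅ Z^5.

Boundary ∂_1: C_1 → C_0 sends each edge [p,q] (with p < q) to q − p.
The resulting 5×10 matrix has rank 4, and its Smith normal form has invariant factors (1,1,1,1).

The boundary map ∂_2: C_2 → C_1 sends each 2-simplex [p,q,r] to [q,r] − [p,r] + [p,q]. For instance
  ∂abd = bd − ad + ab,
  ∂acd = cd − ad + ac.
The resulting 10×10 matrix has rank 6, and its Smith normal form has invariant factors (1,1,1,1,1,1).

The boundary map ∂_3: C_3 → C_2 sends each 3-simplex σ to the alternating sum Σ_i (−1)^i (σ with its i-th vertex removed). For instance
  ∂acde = cde − ade + ace − acd,
  ∂bcde = cde − bde + bce − bcd.
As a 10×5 matrix over Z this has rank 4, with invariant factors (1,1,1,1).

From H_k ≅ ker(∂_k) / im(∂_{k+1}) we obtain:

  H_1: rank ker ∂_1 − rank ∂_2 = (10 − 4) − 6 = 0, and the invariant factors of ∂_2 are all 1, so H_1 ≅ 0.

H_1 = 0.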